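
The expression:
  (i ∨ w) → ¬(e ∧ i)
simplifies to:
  ¬e ∨ ¬i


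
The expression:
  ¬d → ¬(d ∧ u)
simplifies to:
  True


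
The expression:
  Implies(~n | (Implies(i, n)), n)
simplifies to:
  n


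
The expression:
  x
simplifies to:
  x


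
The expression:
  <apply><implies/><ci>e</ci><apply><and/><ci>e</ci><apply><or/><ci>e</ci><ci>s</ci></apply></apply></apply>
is always true.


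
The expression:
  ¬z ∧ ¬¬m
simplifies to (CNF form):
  m ∧ ¬z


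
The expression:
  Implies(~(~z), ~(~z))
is always true.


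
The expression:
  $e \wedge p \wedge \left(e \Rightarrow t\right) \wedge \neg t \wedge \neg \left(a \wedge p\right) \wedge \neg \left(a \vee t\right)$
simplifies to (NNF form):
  $\text{False}$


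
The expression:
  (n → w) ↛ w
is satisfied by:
  {n: False, w: False}


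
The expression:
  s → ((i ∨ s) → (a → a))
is always true.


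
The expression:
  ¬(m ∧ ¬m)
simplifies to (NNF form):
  True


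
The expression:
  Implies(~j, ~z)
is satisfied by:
  {j: True, z: False}
  {z: False, j: False}
  {z: True, j: True}


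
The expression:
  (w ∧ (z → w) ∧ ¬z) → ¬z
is always true.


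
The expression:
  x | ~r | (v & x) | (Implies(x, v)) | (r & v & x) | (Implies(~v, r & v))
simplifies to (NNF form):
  True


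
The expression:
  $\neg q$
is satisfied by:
  {q: False}


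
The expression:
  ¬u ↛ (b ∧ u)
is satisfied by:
  {u: False}


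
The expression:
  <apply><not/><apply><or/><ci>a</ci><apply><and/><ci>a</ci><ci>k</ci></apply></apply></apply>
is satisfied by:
  {a: False}


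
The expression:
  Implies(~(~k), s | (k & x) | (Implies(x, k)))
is always true.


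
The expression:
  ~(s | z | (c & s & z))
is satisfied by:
  {z: False, s: False}


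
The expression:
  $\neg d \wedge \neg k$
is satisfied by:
  {d: False, k: False}


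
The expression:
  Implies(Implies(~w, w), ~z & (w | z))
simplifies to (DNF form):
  ~w | ~z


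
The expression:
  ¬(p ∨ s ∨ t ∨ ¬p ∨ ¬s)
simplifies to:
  False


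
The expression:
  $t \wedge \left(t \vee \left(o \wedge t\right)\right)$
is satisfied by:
  {t: True}


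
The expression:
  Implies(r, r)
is always true.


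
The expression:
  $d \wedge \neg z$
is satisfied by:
  {d: True, z: False}


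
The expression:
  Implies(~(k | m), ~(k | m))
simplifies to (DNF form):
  True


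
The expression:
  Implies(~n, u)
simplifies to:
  n | u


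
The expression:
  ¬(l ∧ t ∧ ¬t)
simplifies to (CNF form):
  True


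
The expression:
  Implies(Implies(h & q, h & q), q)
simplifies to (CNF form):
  q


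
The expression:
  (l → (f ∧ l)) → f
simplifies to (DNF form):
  f ∨ l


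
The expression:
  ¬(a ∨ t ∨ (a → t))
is never true.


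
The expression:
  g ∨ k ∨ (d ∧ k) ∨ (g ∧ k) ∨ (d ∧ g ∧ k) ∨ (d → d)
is always true.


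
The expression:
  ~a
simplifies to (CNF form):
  ~a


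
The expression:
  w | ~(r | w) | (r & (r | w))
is always true.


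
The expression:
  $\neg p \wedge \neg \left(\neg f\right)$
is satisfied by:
  {f: True, p: False}


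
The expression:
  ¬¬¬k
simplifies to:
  ¬k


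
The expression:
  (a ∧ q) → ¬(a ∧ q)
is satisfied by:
  {q: False, a: False}
  {a: True, q: False}
  {q: True, a: False}


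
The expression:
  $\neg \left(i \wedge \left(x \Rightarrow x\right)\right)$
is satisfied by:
  {i: False}


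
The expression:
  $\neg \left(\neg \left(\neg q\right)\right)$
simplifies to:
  $\neg q$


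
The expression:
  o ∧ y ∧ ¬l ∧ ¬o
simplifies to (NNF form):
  False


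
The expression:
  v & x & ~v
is never true.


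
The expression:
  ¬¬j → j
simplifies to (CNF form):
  True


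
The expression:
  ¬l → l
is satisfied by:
  {l: True}


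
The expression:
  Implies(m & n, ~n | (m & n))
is always true.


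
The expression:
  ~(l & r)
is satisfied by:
  {l: False, r: False}
  {r: True, l: False}
  {l: True, r: False}


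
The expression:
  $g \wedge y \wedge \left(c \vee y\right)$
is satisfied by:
  {g: True, y: True}


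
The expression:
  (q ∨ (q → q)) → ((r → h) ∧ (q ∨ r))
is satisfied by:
  {h: True, q: True, r: False}
  {q: True, r: False, h: False}
  {r: True, h: True, q: True}
  {r: True, h: True, q: False}


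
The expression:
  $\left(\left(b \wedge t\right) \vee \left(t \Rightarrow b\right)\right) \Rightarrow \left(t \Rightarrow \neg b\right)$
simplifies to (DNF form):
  $\neg b \vee \neg t$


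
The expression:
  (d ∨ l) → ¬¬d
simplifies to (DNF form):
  d ∨ ¬l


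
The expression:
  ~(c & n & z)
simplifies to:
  ~c | ~n | ~z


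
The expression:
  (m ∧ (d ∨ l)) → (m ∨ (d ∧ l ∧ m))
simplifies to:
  True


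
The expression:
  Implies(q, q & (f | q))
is always true.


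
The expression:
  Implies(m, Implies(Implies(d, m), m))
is always true.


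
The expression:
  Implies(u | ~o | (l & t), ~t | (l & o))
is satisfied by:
  {o: True, l: True, u: False, t: False}
  {o: True, u: False, l: False, t: False}
  {o: True, l: True, u: True, t: False}
  {o: True, u: True, l: False, t: False}
  {l: True, o: False, u: False, t: False}
  {o: False, u: False, l: False, t: False}
  {l: True, u: True, o: False, t: False}
  {u: True, o: False, l: False, t: False}
  {t: True, l: True, o: True, u: False}
  {t: True, o: True, u: False, l: False}
  {t: True, l: True, o: True, u: True}


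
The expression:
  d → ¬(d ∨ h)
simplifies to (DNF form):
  ¬d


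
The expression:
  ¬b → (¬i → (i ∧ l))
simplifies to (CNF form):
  b ∨ i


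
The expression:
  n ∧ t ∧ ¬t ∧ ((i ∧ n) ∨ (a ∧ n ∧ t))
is never true.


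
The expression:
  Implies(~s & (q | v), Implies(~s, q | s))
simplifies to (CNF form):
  q | s | ~v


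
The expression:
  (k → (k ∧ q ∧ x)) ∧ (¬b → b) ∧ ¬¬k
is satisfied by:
  {b: True, x: True, q: True, k: True}


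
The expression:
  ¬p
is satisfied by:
  {p: False}


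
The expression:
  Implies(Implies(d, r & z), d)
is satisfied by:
  {d: True}


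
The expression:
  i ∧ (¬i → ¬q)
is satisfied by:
  {i: True}


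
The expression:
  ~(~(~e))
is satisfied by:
  {e: False}


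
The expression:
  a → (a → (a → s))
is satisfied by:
  {s: True, a: False}
  {a: False, s: False}
  {a: True, s: True}


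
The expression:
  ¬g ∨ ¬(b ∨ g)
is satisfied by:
  {g: False}


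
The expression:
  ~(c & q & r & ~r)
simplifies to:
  True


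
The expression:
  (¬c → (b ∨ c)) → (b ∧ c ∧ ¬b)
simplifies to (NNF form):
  ¬b ∧ ¬c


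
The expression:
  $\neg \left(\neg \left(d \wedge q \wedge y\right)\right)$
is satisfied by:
  {y: True, d: True, q: True}


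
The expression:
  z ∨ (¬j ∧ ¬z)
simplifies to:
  z ∨ ¬j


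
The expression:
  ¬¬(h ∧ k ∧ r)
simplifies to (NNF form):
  h ∧ k ∧ r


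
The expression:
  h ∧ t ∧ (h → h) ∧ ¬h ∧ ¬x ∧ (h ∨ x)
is never true.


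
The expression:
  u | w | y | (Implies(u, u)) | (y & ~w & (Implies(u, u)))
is always true.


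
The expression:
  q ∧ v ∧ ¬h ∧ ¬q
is never true.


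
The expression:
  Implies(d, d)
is always true.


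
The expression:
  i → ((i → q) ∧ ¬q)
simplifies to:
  ¬i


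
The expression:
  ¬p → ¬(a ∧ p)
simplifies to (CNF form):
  True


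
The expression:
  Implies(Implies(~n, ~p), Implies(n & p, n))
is always true.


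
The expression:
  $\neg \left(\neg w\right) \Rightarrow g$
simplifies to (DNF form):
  $g \vee \neg w$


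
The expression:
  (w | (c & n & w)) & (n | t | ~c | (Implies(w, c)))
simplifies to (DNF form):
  w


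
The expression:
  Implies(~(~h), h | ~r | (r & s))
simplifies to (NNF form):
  True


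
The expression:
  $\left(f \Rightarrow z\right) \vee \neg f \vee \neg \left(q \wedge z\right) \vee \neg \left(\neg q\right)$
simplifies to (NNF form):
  $\text{True}$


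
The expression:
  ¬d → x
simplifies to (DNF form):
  d ∨ x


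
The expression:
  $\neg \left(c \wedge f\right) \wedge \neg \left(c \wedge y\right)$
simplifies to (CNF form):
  $\left(\neg c \vee \neg f\right) \wedge \left(\neg c \vee \neg y\right)$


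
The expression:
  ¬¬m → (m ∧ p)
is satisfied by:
  {p: True, m: False}
  {m: False, p: False}
  {m: True, p: True}


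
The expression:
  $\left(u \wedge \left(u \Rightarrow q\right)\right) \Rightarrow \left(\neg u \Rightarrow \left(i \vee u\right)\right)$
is always true.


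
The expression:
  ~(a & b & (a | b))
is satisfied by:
  {a: False, b: False}
  {b: True, a: False}
  {a: True, b: False}


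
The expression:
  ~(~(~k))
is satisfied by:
  {k: False}


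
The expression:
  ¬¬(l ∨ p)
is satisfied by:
  {l: True, p: True}
  {l: True, p: False}
  {p: True, l: False}


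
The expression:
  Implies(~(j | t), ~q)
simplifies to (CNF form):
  j | t | ~q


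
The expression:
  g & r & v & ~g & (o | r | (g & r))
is never true.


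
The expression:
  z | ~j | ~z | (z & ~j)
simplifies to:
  True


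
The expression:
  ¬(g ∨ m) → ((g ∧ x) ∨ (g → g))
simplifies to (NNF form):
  True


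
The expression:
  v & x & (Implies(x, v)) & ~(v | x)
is never true.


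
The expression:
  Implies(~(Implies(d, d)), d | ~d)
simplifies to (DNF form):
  True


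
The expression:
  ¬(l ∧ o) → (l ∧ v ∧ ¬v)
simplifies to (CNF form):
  l ∧ o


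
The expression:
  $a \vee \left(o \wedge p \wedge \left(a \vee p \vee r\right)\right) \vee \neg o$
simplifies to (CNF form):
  $a \vee p \vee \neg o$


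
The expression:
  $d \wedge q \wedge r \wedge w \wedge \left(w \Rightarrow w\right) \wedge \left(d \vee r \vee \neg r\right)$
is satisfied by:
  {r: True, w: True, d: True, q: True}


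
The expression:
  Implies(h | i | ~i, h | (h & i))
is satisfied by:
  {h: True}


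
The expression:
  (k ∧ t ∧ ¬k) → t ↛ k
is always true.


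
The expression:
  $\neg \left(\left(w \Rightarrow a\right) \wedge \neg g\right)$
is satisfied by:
  {g: True, w: True, a: False}
  {g: True, a: False, w: False}
  {g: True, w: True, a: True}
  {g: True, a: True, w: False}
  {w: True, a: False, g: False}


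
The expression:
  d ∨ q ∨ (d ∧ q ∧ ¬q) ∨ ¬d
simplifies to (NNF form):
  True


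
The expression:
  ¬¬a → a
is always true.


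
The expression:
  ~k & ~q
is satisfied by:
  {q: False, k: False}


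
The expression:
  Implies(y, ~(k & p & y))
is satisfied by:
  {p: False, k: False, y: False}
  {y: True, p: False, k: False}
  {k: True, p: False, y: False}
  {y: True, k: True, p: False}
  {p: True, y: False, k: False}
  {y: True, p: True, k: False}
  {k: True, p: True, y: False}


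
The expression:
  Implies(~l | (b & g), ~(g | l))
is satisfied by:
  {l: True, b: False, g: False}
  {b: False, g: False, l: False}
  {l: True, b: True, g: False}
  {b: True, l: False, g: False}
  {g: True, l: True, b: False}


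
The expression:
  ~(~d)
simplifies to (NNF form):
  d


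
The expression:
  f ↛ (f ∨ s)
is never true.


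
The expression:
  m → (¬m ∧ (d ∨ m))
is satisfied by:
  {m: False}


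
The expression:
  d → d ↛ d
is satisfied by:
  {d: False}


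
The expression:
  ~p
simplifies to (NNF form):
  ~p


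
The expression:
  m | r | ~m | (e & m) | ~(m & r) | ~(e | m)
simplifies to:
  True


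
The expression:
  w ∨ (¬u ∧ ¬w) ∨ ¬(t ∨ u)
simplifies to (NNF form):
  w ∨ ¬u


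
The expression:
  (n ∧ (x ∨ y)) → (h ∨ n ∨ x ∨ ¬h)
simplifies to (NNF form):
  True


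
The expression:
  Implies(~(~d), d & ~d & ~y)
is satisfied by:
  {d: False}


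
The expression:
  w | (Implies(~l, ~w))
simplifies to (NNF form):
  True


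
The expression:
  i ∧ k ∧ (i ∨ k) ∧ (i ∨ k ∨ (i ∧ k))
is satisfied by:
  {i: True, k: True}


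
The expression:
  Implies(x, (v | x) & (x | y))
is always true.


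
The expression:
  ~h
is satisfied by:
  {h: False}


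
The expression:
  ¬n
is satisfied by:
  {n: False}


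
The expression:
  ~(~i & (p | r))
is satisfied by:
  {i: True, p: False, r: False}
  {i: True, r: True, p: False}
  {i: True, p: True, r: False}
  {i: True, r: True, p: True}
  {r: False, p: False, i: False}


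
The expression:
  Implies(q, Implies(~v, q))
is always true.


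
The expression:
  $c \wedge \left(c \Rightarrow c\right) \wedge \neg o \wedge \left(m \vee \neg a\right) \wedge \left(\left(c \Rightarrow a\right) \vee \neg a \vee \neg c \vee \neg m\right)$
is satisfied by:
  {c: True, m: True, o: False, a: False}
  {c: True, o: False, m: False, a: False}
  {c: True, a: True, m: True, o: False}


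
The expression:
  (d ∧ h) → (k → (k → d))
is always true.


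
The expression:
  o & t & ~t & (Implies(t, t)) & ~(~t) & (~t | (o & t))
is never true.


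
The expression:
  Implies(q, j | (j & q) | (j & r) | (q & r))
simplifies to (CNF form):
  j | r | ~q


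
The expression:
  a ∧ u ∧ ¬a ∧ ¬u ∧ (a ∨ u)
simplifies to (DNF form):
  False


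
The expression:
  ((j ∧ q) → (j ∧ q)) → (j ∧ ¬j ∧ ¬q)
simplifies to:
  False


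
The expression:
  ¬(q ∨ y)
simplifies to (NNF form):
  ¬q ∧ ¬y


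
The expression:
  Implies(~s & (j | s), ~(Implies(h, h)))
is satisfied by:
  {s: True, j: False}
  {j: False, s: False}
  {j: True, s: True}


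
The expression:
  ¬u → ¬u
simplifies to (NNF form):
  True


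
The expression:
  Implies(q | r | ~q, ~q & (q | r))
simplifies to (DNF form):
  r & ~q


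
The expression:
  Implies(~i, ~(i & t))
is always true.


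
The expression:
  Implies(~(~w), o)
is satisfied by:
  {o: True, w: False}
  {w: False, o: False}
  {w: True, o: True}


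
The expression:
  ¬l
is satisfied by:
  {l: False}


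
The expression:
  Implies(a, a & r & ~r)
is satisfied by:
  {a: False}


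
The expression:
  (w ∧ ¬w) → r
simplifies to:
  True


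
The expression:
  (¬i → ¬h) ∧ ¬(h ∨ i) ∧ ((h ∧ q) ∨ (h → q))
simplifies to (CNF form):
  ¬h ∧ ¬i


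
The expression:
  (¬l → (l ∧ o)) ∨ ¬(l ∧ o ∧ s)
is always true.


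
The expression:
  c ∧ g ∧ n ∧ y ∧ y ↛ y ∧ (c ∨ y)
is never true.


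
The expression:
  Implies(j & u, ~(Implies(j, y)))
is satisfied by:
  {u: False, y: False, j: False}
  {j: True, u: False, y: False}
  {y: True, u: False, j: False}
  {j: True, y: True, u: False}
  {u: True, j: False, y: False}
  {j: True, u: True, y: False}
  {y: True, u: True, j: False}


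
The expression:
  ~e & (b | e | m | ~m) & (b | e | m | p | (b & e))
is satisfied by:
  {b: True, m: True, p: True, e: False}
  {b: True, m: True, e: False, p: False}
  {b: True, p: True, e: False, m: False}
  {b: True, e: False, p: False, m: False}
  {m: True, p: True, e: False, b: False}
  {m: True, e: False, p: False, b: False}
  {p: True, m: False, e: False, b: False}


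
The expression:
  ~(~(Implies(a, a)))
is always true.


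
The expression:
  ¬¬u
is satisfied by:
  {u: True}


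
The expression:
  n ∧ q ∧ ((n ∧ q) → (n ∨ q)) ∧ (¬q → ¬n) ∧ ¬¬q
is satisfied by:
  {q: True, n: True}


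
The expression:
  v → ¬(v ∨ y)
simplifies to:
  ¬v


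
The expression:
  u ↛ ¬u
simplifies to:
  u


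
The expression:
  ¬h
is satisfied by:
  {h: False}


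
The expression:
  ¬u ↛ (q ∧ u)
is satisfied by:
  {u: False}


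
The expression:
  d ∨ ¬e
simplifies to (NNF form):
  d ∨ ¬e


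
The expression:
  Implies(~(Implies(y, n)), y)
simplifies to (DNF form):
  True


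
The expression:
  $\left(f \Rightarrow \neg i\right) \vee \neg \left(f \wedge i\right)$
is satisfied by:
  {i: False, f: False}
  {f: True, i: False}
  {i: True, f: False}


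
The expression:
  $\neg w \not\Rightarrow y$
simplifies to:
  $\neg w \wedge \neg y$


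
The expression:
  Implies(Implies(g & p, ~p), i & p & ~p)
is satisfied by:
  {p: True, g: True}


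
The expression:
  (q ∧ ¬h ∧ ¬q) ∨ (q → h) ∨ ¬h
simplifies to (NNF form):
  True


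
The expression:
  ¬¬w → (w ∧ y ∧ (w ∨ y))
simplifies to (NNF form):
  y ∨ ¬w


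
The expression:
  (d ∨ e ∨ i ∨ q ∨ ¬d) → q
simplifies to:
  q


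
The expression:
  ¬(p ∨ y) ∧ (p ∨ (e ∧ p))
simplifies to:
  False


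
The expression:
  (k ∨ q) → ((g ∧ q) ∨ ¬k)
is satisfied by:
  {g: True, q: True, k: False}
  {g: True, q: False, k: False}
  {q: True, g: False, k: False}
  {g: False, q: False, k: False}
  {g: True, k: True, q: True}


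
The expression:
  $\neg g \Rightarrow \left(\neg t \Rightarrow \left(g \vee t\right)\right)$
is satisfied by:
  {t: True, g: True}
  {t: True, g: False}
  {g: True, t: False}


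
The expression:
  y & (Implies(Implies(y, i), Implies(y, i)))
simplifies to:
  y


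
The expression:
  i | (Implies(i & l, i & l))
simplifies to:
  True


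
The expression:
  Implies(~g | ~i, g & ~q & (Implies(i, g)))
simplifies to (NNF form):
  g & (i | ~q)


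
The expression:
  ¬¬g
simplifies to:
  g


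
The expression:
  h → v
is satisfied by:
  {v: True, h: False}
  {h: False, v: False}
  {h: True, v: True}


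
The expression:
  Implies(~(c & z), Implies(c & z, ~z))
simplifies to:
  True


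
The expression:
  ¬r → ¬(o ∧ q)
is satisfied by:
  {r: True, o: False, q: False}
  {o: False, q: False, r: False}
  {r: True, q: True, o: False}
  {q: True, o: False, r: False}
  {r: True, o: True, q: False}
  {o: True, r: False, q: False}
  {r: True, q: True, o: True}


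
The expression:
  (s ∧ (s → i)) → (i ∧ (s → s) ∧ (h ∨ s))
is always true.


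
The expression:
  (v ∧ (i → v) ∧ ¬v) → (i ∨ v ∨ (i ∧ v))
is always true.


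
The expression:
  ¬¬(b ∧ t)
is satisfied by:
  {t: True, b: True}


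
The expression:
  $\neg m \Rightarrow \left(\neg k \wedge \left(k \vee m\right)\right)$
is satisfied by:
  {m: True}


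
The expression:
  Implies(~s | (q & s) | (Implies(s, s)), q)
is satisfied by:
  {q: True}


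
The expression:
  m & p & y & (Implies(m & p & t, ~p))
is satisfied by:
  {m: True, p: True, y: True, t: False}


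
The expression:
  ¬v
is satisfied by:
  {v: False}


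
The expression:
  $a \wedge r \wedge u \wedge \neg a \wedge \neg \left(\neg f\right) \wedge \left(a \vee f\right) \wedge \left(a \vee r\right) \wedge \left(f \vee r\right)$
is never true.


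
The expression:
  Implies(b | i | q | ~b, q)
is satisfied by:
  {q: True}


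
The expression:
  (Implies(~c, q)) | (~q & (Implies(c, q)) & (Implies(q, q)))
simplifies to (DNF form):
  True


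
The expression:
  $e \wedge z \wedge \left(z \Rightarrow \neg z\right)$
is never true.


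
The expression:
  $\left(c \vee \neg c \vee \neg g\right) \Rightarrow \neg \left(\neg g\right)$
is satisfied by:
  {g: True}


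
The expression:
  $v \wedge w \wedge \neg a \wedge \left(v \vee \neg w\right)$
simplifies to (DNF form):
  $v \wedge w \wedge \neg a$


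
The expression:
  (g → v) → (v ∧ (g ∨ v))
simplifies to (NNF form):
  g ∨ v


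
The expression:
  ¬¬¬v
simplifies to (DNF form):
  ¬v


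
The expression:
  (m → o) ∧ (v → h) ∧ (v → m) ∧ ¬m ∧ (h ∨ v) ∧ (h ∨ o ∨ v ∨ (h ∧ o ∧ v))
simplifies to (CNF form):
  h ∧ ¬m ∧ ¬v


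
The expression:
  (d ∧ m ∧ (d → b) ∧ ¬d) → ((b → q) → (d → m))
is always true.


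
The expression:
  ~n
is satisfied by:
  {n: False}


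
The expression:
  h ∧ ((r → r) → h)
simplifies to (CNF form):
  h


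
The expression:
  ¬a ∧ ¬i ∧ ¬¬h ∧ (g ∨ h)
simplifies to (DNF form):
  h ∧ ¬a ∧ ¬i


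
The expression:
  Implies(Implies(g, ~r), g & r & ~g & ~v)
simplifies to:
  g & r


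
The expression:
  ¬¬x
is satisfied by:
  {x: True}


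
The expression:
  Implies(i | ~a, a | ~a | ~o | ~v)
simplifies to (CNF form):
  True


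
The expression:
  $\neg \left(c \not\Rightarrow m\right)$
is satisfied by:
  {m: True, c: False}
  {c: False, m: False}
  {c: True, m: True}


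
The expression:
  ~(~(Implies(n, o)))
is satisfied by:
  {o: True, n: False}
  {n: False, o: False}
  {n: True, o: True}


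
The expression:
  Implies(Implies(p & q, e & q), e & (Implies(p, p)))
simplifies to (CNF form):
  (e | p) & (e | q)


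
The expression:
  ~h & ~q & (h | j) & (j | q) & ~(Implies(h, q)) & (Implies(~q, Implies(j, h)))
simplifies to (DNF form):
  False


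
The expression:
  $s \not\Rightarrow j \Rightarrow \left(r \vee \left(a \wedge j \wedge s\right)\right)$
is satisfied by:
  {r: True, j: True, s: False}
  {r: True, s: False, j: False}
  {j: True, s: False, r: False}
  {j: False, s: False, r: False}
  {r: True, j: True, s: True}
  {r: True, s: True, j: False}
  {j: True, s: True, r: False}


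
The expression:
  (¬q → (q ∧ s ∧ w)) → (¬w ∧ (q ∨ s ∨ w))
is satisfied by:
  {w: False, q: False}
  {q: True, w: False}
  {w: True, q: False}


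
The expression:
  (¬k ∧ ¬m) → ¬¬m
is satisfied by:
  {k: True, m: True}
  {k: True, m: False}
  {m: True, k: False}


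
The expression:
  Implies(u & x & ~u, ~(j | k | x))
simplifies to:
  True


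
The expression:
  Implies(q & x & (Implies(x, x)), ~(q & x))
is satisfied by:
  {q: False, x: False}
  {x: True, q: False}
  {q: True, x: False}


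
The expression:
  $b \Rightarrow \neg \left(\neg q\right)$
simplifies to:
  $q \vee \neg b$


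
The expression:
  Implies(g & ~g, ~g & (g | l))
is always true.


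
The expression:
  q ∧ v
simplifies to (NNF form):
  q ∧ v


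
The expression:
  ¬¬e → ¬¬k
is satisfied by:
  {k: True, e: False}
  {e: False, k: False}
  {e: True, k: True}


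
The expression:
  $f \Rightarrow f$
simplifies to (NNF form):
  $\text{True}$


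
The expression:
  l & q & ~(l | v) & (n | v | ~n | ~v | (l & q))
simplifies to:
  False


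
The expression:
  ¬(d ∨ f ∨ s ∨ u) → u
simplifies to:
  d ∨ f ∨ s ∨ u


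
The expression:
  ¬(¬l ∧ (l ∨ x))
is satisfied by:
  {l: True, x: False}
  {x: False, l: False}
  {x: True, l: True}


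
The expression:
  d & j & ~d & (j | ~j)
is never true.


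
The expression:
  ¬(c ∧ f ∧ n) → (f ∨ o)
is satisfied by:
  {o: True, f: True}
  {o: True, f: False}
  {f: True, o: False}


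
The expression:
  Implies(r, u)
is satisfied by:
  {u: True, r: False}
  {r: False, u: False}
  {r: True, u: True}


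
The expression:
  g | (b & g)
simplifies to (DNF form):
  g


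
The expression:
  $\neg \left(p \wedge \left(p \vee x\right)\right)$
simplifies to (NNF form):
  $\neg p$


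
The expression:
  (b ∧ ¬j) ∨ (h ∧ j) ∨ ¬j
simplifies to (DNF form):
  h ∨ ¬j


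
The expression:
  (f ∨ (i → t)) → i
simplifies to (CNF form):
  i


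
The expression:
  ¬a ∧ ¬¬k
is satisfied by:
  {k: True, a: False}


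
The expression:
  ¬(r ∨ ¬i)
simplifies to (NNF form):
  i ∧ ¬r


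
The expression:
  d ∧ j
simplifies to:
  d ∧ j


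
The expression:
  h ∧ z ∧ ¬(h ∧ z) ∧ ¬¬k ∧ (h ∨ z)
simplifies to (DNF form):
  False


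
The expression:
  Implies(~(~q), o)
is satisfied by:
  {o: True, q: False}
  {q: False, o: False}
  {q: True, o: True}


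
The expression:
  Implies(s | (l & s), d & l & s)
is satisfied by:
  {d: True, l: True, s: False}
  {d: True, l: False, s: False}
  {l: True, d: False, s: False}
  {d: False, l: False, s: False}
  {d: True, s: True, l: True}


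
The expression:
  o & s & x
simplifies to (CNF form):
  o & s & x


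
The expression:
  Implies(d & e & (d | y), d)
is always true.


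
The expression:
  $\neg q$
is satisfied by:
  {q: False}


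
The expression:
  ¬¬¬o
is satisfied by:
  {o: False}


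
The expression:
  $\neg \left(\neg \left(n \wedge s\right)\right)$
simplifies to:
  $n \wedge s$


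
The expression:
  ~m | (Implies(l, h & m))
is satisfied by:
  {h: True, l: False, m: False}
  {l: False, m: False, h: False}
  {h: True, m: True, l: False}
  {m: True, l: False, h: False}
  {h: True, l: True, m: False}
  {l: True, h: False, m: False}
  {h: True, m: True, l: True}


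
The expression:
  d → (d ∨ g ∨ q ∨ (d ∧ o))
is always true.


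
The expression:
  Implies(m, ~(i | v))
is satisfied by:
  {v: False, m: False, i: False}
  {i: True, v: False, m: False}
  {v: True, i: False, m: False}
  {i: True, v: True, m: False}
  {m: True, i: False, v: False}


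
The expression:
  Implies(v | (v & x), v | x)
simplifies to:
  True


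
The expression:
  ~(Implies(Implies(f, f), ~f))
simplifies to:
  f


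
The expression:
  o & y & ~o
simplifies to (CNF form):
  False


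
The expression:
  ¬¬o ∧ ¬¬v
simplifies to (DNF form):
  o ∧ v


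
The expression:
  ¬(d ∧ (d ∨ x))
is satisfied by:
  {d: False}


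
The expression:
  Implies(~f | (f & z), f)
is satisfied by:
  {f: True}


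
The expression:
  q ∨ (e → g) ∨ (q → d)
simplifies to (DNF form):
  True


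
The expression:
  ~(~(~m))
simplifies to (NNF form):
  ~m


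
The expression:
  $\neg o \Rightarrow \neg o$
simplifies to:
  $\text{True}$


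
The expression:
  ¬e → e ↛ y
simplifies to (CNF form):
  e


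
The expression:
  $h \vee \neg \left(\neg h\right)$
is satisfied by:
  {h: True}


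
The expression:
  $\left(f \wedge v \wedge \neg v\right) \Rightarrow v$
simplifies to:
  $\text{True}$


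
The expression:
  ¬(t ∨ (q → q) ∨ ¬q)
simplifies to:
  False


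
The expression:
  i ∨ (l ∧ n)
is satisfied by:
  {i: True, n: True, l: True}
  {i: True, n: True, l: False}
  {i: True, l: True, n: False}
  {i: True, l: False, n: False}
  {n: True, l: True, i: False}


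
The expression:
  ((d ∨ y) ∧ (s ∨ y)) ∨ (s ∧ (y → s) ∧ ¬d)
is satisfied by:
  {y: True, s: True}
  {y: True, s: False}
  {s: True, y: False}


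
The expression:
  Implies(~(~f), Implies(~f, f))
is always true.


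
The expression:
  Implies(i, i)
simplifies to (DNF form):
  True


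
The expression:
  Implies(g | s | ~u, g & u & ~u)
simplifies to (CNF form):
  u & ~g & ~s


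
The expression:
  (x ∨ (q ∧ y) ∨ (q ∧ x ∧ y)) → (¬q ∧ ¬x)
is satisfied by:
  {x: False, q: False, y: False}
  {y: True, x: False, q: False}
  {q: True, x: False, y: False}


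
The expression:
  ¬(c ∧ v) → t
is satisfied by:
  {t: True, c: True, v: True}
  {t: True, c: True, v: False}
  {t: True, v: True, c: False}
  {t: True, v: False, c: False}
  {c: True, v: True, t: False}


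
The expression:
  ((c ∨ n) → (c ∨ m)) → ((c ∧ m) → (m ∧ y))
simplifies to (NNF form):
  y ∨ ¬c ∨ ¬m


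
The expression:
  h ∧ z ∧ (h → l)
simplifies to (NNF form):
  h ∧ l ∧ z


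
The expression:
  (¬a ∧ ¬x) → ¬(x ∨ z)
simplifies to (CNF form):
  a ∨ x ∨ ¬z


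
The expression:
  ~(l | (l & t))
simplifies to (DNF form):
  ~l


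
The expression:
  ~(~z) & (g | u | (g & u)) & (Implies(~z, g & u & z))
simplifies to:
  z & (g | u)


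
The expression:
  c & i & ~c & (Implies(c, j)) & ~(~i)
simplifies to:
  False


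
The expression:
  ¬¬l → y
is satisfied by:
  {y: True, l: False}
  {l: False, y: False}
  {l: True, y: True}


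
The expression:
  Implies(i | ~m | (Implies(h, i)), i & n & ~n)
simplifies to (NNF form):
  h & m & ~i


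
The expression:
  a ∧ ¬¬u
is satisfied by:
  {a: True, u: True}


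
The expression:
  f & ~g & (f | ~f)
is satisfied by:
  {f: True, g: False}


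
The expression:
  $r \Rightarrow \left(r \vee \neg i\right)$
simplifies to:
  $\text{True}$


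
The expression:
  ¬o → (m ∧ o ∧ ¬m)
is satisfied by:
  {o: True}


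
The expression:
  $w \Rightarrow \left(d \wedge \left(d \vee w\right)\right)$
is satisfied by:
  {d: True, w: False}
  {w: False, d: False}
  {w: True, d: True}


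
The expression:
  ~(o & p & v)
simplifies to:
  ~o | ~p | ~v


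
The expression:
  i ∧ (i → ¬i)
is never true.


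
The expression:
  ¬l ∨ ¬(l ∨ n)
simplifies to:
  ¬l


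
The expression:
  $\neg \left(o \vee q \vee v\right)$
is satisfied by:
  {q: False, v: False, o: False}


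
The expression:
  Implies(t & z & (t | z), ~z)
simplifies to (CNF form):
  ~t | ~z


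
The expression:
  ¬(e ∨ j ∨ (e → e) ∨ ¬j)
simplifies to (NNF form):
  False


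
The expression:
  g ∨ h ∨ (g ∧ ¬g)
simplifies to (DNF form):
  g ∨ h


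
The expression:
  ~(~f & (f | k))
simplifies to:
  f | ~k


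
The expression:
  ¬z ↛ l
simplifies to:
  l ∨ ¬z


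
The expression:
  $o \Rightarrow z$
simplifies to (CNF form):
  $z \vee \neg o$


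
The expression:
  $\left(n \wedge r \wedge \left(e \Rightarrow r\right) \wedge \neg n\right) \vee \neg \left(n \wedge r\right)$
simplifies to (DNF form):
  $\neg n \vee \neg r$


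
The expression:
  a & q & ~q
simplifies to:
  False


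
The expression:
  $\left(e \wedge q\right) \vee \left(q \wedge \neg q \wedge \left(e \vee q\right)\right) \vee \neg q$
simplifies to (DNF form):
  $e \vee \neg q$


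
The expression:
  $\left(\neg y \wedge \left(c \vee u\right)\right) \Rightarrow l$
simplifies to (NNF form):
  $l \vee y \vee \left(\neg c \wedge \neg u\right)$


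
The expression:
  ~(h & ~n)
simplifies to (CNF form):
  n | ~h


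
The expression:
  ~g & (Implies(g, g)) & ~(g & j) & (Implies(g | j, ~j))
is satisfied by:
  {g: False, j: False}


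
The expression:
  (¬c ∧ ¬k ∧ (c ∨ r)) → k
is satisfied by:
  {k: True, c: True, r: False}
  {k: True, c: False, r: False}
  {c: True, k: False, r: False}
  {k: False, c: False, r: False}
  {r: True, k: True, c: True}
  {r: True, k: True, c: False}
  {r: True, c: True, k: False}


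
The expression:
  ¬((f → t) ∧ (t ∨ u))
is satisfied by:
  {f: True, t: False, u: False}
  {t: False, u: False, f: False}
  {u: True, f: True, t: False}


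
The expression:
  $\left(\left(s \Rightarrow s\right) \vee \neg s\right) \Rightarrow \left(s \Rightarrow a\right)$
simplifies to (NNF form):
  $a \vee \neg s$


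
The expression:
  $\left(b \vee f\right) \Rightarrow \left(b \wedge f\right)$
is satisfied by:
  {f: False, b: False}
  {b: True, f: True}


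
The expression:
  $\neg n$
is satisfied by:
  {n: False}


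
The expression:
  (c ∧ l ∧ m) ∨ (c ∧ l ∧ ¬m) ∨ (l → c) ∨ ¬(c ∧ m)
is always true.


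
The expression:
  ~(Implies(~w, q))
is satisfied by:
  {q: False, w: False}


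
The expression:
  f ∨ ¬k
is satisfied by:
  {f: True, k: False}
  {k: False, f: False}
  {k: True, f: True}


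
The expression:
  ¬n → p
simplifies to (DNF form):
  n ∨ p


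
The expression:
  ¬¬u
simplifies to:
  u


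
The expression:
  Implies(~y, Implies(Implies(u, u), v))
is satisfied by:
  {y: True, v: True}
  {y: True, v: False}
  {v: True, y: False}


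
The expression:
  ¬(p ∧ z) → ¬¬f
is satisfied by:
  {p: True, f: True, z: True}
  {p: True, f: True, z: False}
  {f: True, z: True, p: False}
  {f: True, z: False, p: False}
  {p: True, z: True, f: False}


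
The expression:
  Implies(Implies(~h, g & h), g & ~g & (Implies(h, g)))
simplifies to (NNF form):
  ~h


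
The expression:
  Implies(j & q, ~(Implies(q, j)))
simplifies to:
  ~j | ~q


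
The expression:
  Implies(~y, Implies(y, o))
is always true.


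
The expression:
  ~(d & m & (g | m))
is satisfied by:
  {m: False, d: False}
  {d: True, m: False}
  {m: True, d: False}


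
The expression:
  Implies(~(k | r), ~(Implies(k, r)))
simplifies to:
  k | r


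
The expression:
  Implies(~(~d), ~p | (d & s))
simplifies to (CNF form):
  s | ~d | ~p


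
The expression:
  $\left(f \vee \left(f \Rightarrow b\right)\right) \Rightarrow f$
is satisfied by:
  {f: True}


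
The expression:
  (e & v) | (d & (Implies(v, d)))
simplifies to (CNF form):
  (d | e) & (d | v)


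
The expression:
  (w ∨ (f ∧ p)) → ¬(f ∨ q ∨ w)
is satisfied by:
  {p: False, w: False, f: False}
  {f: True, p: False, w: False}
  {p: True, f: False, w: False}


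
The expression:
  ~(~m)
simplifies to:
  m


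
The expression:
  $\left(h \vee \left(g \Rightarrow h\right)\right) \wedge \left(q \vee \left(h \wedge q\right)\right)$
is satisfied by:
  {h: True, q: True, g: False}
  {q: True, g: False, h: False}
  {h: True, g: True, q: True}


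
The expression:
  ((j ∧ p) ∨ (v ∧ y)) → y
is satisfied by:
  {y: True, p: False, j: False}
  {p: False, j: False, y: False}
  {j: True, y: True, p: False}
  {j: True, p: False, y: False}
  {y: True, p: True, j: False}
  {p: True, y: False, j: False}
  {j: True, p: True, y: True}


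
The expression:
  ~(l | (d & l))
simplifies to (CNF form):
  ~l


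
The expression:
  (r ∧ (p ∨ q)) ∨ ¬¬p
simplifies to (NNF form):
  p ∨ (q ∧ r)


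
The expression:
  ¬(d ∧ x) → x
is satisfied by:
  {x: True}


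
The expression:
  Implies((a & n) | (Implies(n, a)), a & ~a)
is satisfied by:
  {n: True, a: False}


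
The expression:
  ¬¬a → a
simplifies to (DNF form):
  True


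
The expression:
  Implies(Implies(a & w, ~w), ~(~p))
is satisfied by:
  {a: True, p: True, w: True}
  {a: True, p: True, w: False}
  {p: True, w: True, a: False}
  {p: True, w: False, a: False}
  {a: True, w: True, p: False}


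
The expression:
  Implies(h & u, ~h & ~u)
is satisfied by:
  {h: False, u: False}
  {u: True, h: False}
  {h: True, u: False}


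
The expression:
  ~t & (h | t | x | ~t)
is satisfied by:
  {t: False}


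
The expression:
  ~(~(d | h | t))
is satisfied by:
  {d: True, t: True, h: True}
  {d: True, t: True, h: False}
  {d: True, h: True, t: False}
  {d: True, h: False, t: False}
  {t: True, h: True, d: False}
  {t: True, h: False, d: False}
  {h: True, t: False, d: False}


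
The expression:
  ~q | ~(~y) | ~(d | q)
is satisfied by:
  {y: True, q: False}
  {q: False, y: False}
  {q: True, y: True}


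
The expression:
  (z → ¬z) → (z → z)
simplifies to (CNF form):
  True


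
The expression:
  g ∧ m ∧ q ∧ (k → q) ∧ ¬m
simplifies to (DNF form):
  False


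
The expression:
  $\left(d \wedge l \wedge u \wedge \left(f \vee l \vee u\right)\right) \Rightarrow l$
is always true.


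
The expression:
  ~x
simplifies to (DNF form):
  ~x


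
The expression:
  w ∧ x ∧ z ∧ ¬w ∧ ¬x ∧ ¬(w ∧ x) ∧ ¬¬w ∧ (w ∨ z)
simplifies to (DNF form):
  False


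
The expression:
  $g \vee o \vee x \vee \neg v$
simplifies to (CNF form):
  $g \vee o \vee x \vee \neg v$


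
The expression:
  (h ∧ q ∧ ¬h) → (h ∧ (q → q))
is always true.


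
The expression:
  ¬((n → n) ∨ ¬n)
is never true.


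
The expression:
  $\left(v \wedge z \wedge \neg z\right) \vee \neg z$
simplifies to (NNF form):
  $\neg z$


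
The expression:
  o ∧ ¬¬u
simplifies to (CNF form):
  o ∧ u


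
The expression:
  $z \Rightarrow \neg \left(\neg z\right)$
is always true.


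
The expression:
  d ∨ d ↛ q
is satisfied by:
  {d: True}


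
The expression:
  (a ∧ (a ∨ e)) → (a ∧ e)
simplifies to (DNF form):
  e ∨ ¬a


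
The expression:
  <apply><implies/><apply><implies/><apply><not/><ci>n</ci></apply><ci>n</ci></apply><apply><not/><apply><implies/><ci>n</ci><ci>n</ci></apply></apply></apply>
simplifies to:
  <apply><not/><ci>n</ci></apply>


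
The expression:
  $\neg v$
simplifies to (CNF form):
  $\neg v$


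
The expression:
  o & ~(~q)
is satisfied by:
  {o: True, q: True}


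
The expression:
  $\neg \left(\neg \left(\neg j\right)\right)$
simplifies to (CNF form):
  $\neg j$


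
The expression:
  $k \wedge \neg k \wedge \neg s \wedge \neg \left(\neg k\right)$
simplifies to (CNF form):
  $\text{False}$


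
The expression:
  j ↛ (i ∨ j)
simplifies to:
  False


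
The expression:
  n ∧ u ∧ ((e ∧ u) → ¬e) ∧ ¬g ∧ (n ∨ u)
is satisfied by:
  {u: True, n: True, g: False, e: False}


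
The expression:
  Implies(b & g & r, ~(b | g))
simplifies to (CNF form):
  ~b | ~g | ~r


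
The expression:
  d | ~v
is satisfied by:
  {d: True, v: False}
  {v: False, d: False}
  {v: True, d: True}


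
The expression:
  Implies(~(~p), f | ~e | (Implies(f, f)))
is always true.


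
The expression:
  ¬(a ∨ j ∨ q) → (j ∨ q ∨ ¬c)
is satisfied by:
  {a: True, q: True, j: True, c: False}
  {a: True, q: True, j: False, c: False}
  {a: True, j: True, c: False, q: False}
  {a: True, j: False, c: False, q: False}
  {q: True, j: True, c: False, a: False}
  {q: True, j: False, c: False, a: False}
  {j: True, q: False, c: False, a: False}
  {j: False, q: False, c: False, a: False}
  {a: True, q: True, c: True, j: True}
  {a: True, q: True, c: True, j: False}
  {a: True, c: True, j: True, q: False}
  {a: True, c: True, j: False, q: False}
  {c: True, q: True, j: True, a: False}
  {c: True, q: True, j: False, a: False}
  {c: True, j: True, q: False, a: False}


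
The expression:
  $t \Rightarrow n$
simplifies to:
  $n \vee \neg t$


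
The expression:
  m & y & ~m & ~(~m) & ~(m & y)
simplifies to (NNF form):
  False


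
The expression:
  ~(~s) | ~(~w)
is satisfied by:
  {s: True, w: True}
  {s: True, w: False}
  {w: True, s: False}


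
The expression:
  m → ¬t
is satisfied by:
  {m: False, t: False}
  {t: True, m: False}
  {m: True, t: False}


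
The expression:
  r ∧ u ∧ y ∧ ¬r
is never true.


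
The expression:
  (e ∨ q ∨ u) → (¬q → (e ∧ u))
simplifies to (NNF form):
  q ∨ (e ∧ u) ∨ (¬e ∧ ¬u)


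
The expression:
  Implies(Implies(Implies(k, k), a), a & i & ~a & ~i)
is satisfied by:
  {a: False}
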